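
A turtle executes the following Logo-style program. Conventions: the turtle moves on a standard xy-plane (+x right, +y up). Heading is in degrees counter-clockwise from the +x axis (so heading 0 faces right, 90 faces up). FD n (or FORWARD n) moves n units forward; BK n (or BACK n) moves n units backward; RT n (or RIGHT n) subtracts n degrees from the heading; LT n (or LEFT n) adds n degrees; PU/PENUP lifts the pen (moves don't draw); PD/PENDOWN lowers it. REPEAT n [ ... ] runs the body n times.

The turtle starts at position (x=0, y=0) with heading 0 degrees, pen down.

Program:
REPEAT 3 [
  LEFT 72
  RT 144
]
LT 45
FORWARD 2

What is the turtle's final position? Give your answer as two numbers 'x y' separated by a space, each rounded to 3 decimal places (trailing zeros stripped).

Executing turtle program step by step:
Start: pos=(0,0), heading=0, pen down
REPEAT 3 [
  -- iteration 1/3 --
  LT 72: heading 0 -> 72
  RT 144: heading 72 -> 288
  -- iteration 2/3 --
  LT 72: heading 288 -> 0
  RT 144: heading 0 -> 216
  -- iteration 3/3 --
  LT 72: heading 216 -> 288
  RT 144: heading 288 -> 144
]
LT 45: heading 144 -> 189
FD 2: (0,0) -> (-1.975,-0.313) [heading=189, draw]
Final: pos=(-1.975,-0.313), heading=189, 1 segment(s) drawn

Answer: -1.975 -0.313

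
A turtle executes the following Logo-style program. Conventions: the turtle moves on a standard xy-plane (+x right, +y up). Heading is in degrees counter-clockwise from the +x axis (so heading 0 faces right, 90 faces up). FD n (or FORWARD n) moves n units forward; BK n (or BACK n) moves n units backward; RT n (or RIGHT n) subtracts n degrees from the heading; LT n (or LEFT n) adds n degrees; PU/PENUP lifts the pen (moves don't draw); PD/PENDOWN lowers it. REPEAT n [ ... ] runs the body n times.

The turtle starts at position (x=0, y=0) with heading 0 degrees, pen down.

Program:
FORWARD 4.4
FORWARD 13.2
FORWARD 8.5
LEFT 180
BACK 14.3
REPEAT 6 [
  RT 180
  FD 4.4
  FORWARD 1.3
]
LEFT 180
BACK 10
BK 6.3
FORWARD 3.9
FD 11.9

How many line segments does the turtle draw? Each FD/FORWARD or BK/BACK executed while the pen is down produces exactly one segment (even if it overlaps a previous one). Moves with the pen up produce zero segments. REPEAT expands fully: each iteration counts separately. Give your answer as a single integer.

Answer: 20

Derivation:
Executing turtle program step by step:
Start: pos=(0,0), heading=0, pen down
FD 4.4: (0,0) -> (4.4,0) [heading=0, draw]
FD 13.2: (4.4,0) -> (17.6,0) [heading=0, draw]
FD 8.5: (17.6,0) -> (26.1,0) [heading=0, draw]
LT 180: heading 0 -> 180
BK 14.3: (26.1,0) -> (40.4,0) [heading=180, draw]
REPEAT 6 [
  -- iteration 1/6 --
  RT 180: heading 180 -> 0
  FD 4.4: (40.4,0) -> (44.8,0) [heading=0, draw]
  FD 1.3: (44.8,0) -> (46.1,0) [heading=0, draw]
  -- iteration 2/6 --
  RT 180: heading 0 -> 180
  FD 4.4: (46.1,0) -> (41.7,0) [heading=180, draw]
  FD 1.3: (41.7,0) -> (40.4,0) [heading=180, draw]
  -- iteration 3/6 --
  RT 180: heading 180 -> 0
  FD 4.4: (40.4,0) -> (44.8,0) [heading=0, draw]
  FD 1.3: (44.8,0) -> (46.1,0) [heading=0, draw]
  -- iteration 4/6 --
  RT 180: heading 0 -> 180
  FD 4.4: (46.1,0) -> (41.7,0) [heading=180, draw]
  FD 1.3: (41.7,0) -> (40.4,0) [heading=180, draw]
  -- iteration 5/6 --
  RT 180: heading 180 -> 0
  FD 4.4: (40.4,0) -> (44.8,0) [heading=0, draw]
  FD 1.3: (44.8,0) -> (46.1,0) [heading=0, draw]
  -- iteration 6/6 --
  RT 180: heading 0 -> 180
  FD 4.4: (46.1,0) -> (41.7,0) [heading=180, draw]
  FD 1.3: (41.7,0) -> (40.4,0) [heading=180, draw]
]
LT 180: heading 180 -> 0
BK 10: (40.4,0) -> (30.4,0) [heading=0, draw]
BK 6.3: (30.4,0) -> (24.1,0) [heading=0, draw]
FD 3.9: (24.1,0) -> (28,0) [heading=0, draw]
FD 11.9: (28,0) -> (39.9,0) [heading=0, draw]
Final: pos=(39.9,0), heading=0, 20 segment(s) drawn
Segments drawn: 20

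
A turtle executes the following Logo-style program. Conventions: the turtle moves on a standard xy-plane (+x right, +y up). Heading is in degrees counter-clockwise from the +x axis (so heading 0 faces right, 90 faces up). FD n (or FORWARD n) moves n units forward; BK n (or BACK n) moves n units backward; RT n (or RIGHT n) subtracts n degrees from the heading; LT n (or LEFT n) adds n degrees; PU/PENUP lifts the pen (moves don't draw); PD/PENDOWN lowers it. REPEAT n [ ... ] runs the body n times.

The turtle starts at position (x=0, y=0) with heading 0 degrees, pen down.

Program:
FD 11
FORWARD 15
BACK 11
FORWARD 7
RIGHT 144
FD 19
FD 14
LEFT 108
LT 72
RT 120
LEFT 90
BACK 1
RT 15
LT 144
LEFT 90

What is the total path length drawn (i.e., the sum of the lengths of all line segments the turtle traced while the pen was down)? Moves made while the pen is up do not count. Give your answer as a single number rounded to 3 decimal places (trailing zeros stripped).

Executing turtle program step by step:
Start: pos=(0,0), heading=0, pen down
FD 11: (0,0) -> (11,0) [heading=0, draw]
FD 15: (11,0) -> (26,0) [heading=0, draw]
BK 11: (26,0) -> (15,0) [heading=0, draw]
FD 7: (15,0) -> (22,0) [heading=0, draw]
RT 144: heading 0 -> 216
FD 19: (22,0) -> (6.629,-11.168) [heading=216, draw]
FD 14: (6.629,-11.168) -> (-4.698,-19.397) [heading=216, draw]
LT 108: heading 216 -> 324
LT 72: heading 324 -> 36
RT 120: heading 36 -> 276
LT 90: heading 276 -> 6
BK 1: (-4.698,-19.397) -> (-5.692,-19.501) [heading=6, draw]
RT 15: heading 6 -> 351
LT 144: heading 351 -> 135
LT 90: heading 135 -> 225
Final: pos=(-5.692,-19.501), heading=225, 7 segment(s) drawn

Segment lengths:
  seg 1: (0,0) -> (11,0), length = 11
  seg 2: (11,0) -> (26,0), length = 15
  seg 3: (26,0) -> (15,0), length = 11
  seg 4: (15,0) -> (22,0), length = 7
  seg 5: (22,0) -> (6.629,-11.168), length = 19
  seg 6: (6.629,-11.168) -> (-4.698,-19.397), length = 14
  seg 7: (-4.698,-19.397) -> (-5.692,-19.501), length = 1
Total = 78

Answer: 78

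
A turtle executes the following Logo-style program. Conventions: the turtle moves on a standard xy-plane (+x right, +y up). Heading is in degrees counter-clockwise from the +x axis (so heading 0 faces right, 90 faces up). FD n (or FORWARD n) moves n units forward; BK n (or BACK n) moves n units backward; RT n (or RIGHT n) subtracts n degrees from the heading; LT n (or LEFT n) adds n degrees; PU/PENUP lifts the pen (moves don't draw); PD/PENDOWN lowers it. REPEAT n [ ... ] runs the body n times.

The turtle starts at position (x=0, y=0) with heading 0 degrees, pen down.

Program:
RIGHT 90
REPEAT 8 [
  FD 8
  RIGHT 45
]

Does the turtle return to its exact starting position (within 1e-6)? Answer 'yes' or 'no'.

Executing turtle program step by step:
Start: pos=(0,0), heading=0, pen down
RT 90: heading 0 -> 270
REPEAT 8 [
  -- iteration 1/8 --
  FD 8: (0,0) -> (0,-8) [heading=270, draw]
  RT 45: heading 270 -> 225
  -- iteration 2/8 --
  FD 8: (0,-8) -> (-5.657,-13.657) [heading=225, draw]
  RT 45: heading 225 -> 180
  -- iteration 3/8 --
  FD 8: (-5.657,-13.657) -> (-13.657,-13.657) [heading=180, draw]
  RT 45: heading 180 -> 135
  -- iteration 4/8 --
  FD 8: (-13.657,-13.657) -> (-19.314,-8) [heading=135, draw]
  RT 45: heading 135 -> 90
  -- iteration 5/8 --
  FD 8: (-19.314,-8) -> (-19.314,0) [heading=90, draw]
  RT 45: heading 90 -> 45
  -- iteration 6/8 --
  FD 8: (-19.314,0) -> (-13.657,5.657) [heading=45, draw]
  RT 45: heading 45 -> 0
  -- iteration 7/8 --
  FD 8: (-13.657,5.657) -> (-5.657,5.657) [heading=0, draw]
  RT 45: heading 0 -> 315
  -- iteration 8/8 --
  FD 8: (-5.657,5.657) -> (0,0) [heading=315, draw]
  RT 45: heading 315 -> 270
]
Final: pos=(0,0), heading=270, 8 segment(s) drawn

Start position: (0, 0)
Final position: (0, 0)
Distance = 0; < 1e-6 -> CLOSED

Answer: yes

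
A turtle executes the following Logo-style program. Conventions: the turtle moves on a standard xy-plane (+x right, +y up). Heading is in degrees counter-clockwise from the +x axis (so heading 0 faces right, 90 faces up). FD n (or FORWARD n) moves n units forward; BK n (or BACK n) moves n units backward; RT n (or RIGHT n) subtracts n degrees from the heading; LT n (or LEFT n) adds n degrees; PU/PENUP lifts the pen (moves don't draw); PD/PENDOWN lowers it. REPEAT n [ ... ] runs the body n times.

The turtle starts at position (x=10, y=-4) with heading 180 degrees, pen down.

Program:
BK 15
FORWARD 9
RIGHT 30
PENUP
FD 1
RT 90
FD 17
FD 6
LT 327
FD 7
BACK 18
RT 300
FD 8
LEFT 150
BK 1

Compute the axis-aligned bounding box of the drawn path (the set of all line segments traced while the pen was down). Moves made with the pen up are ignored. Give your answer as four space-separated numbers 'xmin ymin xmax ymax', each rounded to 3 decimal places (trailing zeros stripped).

Answer: 10 -4 25 -4

Derivation:
Executing turtle program step by step:
Start: pos=(10,-4), heading=180, pen down
BK 15: (10,-4) -> (25,-4) [heading=180, draw]
FD 9: (25,-4) -> (16,-4) [heading=180, draw]
RT 30: heading 180 -> 150
PU: pen up
FD 1: (16,-4) -> (15.134,-3.5) [heading=150, move]
RT 90: heading 150 -> 60
FD 17: (15.134,-3.5) -> (23.634,11.222) [heading=60, move]
FD 6: (23.634,11.222) -> (26.634,16.419) [heading=60, move]
LT 327: heading 60 -> 27
FD 7: (26.634,16.419) -> (32.871,19.597) [heading=27, move]
BK 18: (32.871,19.597) -> (16.833,11.425) [heading=27, move]
RT 300: heading 27 -> 87
FD 8: (16.833,11.425) -> (17.252,19.414) [heading=87, move]
LT 150: heading 87 -> 237
BK 1: (17.252,19.414) -> (17.796,20.252) [heading=237, move]
Final: pos=(17.796,20.252), heading=237, 2 segment(s) drawn

Segment endpoints: x in {10, 16, 25}, y in {-4, -4, -4}
xmin=10, ymin=-4, xmax=25, ymax=-4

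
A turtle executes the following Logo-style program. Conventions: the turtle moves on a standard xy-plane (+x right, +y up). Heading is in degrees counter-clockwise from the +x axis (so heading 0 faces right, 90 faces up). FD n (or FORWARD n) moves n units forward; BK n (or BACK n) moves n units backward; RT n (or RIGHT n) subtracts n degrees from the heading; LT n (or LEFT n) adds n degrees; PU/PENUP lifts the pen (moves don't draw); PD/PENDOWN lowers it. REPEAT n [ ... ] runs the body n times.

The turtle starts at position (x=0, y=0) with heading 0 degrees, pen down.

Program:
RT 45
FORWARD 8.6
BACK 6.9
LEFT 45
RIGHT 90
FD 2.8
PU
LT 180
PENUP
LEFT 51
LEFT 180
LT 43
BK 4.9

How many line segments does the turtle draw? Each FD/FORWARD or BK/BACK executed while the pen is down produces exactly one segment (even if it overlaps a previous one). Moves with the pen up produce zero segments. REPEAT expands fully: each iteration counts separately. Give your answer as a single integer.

Executing turtle program step by step:
Start: pos=(0,0), heading=0, pen down
RT 45: heading 0 -> 315
FD 8.6: (0,0) -> (6.081,-6.081) [heading=315, draw]
BK 6.9: (6.081,-6.081) -> (1.202,-1.202) [heading=315, draw]
LT 45: heading 315 -> 0
RT 90: heading 0 -> 270
FD 2.8: (1.202,-1.202) -> (1.202,-4.002) [heading=270, draw]
PU: pen up
LT 180: heading 270 -> 90
PU: pen up
LT 51: heading 90 -> 141
LT 180: heading 141 -> 321
LT 43: heading 321 -> 4
BK 4.9: (1.202,-4.002) -> (-3.686,-4.344) [heading=4, move]
Final: pos=(-3.686,-4.344), heading=4, 3 segment(s) drawn
Segments drawn: 3

Answer: 3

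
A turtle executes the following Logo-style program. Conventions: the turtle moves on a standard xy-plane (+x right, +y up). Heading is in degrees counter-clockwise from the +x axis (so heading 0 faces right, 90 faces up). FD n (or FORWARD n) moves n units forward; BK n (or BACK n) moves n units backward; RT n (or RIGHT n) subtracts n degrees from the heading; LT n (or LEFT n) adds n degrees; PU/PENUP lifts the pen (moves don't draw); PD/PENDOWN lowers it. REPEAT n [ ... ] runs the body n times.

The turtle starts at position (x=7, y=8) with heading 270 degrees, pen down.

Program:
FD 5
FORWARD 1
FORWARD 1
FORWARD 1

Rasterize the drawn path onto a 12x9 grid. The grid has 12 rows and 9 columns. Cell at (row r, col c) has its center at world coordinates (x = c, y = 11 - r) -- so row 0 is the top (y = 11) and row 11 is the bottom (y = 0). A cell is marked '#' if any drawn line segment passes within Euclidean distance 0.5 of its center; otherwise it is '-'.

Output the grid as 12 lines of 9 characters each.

Answer: ---------
---------
---------
-------#-
-------#-
-------#-
-------#-
-------#-
-------#-
-------#-
-------#-
-------#-

Derivation:
Segment 0: (7,8) -> (7,3)
Segment 1: (7,3) -> (7,2)
Segment 2: (7,2) -> (7,1)
Segment 3: (7,1) -> (7,0)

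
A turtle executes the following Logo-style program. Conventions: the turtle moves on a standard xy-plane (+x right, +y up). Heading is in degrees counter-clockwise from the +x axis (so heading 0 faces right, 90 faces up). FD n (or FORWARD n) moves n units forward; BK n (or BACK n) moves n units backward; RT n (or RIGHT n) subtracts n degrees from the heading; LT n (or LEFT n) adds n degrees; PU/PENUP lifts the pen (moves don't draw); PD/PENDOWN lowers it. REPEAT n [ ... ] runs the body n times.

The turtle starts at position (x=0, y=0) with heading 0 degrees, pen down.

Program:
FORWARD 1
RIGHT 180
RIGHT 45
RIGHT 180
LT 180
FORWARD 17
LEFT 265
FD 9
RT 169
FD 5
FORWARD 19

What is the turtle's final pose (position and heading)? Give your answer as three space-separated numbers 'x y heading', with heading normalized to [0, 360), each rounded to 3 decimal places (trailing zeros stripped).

Executing turtle program step by step:
Start: pos=(0,0), heading=0, pen down
FD 1: (0,0) -> (1,0) [heading=0, draw]
RT 180: heading 0 -> 180
RT 45: heading 180 -> 135
RT 180: heading 135 -> 315
LT 180: heading 315 -> 135
FD 17: (1,0) -> (-11.021,12.021) [heading=135, draw]
LT 265: heading 135 -> 40
FD 9: (-11.021,12.021) -> (-4.126,17.806) [heading=40, draw]
RT 169: heading 40 -> 231
FD 5: (-4.126,17.806) -> (-7.273,13.92) [heading=231, draw]
FD 19: (-7.273,13.92) -> (-19.23,-0.846) [heading=231, draw]
Final: pos=(-19.23,-0.846), heading=231, 5 segment(s) drawn

Answer: -19.23 -0.846 231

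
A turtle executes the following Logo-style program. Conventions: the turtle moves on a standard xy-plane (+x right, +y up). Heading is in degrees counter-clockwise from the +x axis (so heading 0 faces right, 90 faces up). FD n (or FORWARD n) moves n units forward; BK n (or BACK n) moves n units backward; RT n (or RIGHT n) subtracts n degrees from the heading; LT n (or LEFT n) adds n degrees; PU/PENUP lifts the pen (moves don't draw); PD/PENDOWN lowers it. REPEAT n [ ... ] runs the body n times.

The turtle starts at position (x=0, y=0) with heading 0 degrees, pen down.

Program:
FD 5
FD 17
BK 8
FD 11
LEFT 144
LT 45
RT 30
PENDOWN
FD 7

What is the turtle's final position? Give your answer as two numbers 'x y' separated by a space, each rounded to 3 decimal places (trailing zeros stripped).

Answer: 18.465 2.509

Derivation:
Executing turtle program step by step:
Start: pos=(0,0), heading=0, pen down
FD 5: (0,0) -> (5,0) [heading=0, draw]
FD 17: (5,0) -> (22,0) [heading=0, draw]
BK 8: (22,0) -> (14,0) [heading=0, draw]
FD 11: (14,0) -> (25,0) [heading=0, draw]
LT 144: heading 0 -> 144
LT 45: heading 144 -> 189
RT 30: heading 189 -> 159
PD: pen down
FD 7: (25,0) -> (18.465,2.509) [heading=159, draw]
Final: pos=(18.465,2.509), heading=159, 5 segment(s) drawn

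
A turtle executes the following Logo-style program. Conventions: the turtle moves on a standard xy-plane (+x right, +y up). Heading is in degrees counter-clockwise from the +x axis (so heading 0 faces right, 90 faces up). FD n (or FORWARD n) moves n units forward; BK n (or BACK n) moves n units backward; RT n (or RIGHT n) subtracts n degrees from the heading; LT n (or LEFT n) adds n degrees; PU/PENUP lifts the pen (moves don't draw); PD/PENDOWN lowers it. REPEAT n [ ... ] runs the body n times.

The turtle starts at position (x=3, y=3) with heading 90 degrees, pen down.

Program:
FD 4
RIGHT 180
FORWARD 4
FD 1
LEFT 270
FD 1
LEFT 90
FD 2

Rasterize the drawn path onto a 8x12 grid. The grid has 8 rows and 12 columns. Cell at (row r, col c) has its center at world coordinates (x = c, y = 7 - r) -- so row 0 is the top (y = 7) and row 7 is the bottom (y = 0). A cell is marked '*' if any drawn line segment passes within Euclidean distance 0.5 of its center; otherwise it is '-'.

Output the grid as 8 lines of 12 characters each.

Segment 0: (3,3) -> (3,7)
Segment 1: (3,7) -> (3,3)
Segment 2: (3,3) -> (3,2)
Segment 3: (3,2) -> (2,2)
Segment 4: (2,2) -> (2,0)

Answer: ---*--------
---*--------
---*--------
---*--------
---*--------
--**--------
--*---------
--*---------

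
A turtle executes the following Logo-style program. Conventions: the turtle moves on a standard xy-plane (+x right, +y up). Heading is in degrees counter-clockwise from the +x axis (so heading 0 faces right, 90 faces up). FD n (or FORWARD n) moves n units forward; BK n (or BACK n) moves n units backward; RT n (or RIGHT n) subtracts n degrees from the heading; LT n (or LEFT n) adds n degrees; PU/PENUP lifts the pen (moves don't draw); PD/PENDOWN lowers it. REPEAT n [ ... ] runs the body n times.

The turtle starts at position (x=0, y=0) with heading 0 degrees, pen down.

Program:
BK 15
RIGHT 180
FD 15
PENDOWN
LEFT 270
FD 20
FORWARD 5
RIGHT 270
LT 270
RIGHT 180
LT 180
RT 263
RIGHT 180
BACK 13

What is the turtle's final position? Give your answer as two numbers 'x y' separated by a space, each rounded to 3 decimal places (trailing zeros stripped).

Answer: -42.903 23.416

Derivation:
Executing turtle program step by step:
Start: pos=(0,0), heading=0, pen down
BK 15: (0,0) -> (-15,0) [heading=0, draw]
RT 180: heading 0 -> 180
FD 15: (-15,0) -> (-30,0) [heading=180, draw]
PD: pen down
LT 270: heading 180 -> 90
FD 20: (-30,0) -> (-30,20) [heading=90, draw]
FD 5: (-30,20) -> (-30,25) [heading=90, draw]
RT 270: heading 90 -> 180
LT 270: heading 180 -> 90
RT 180: heading 90 -> 270
LT 180: heading 270 -> 90
RT 263: heading 90 -> 187
RT 180: heading 187 -> 7
BK 13: (-30,25) -> (-42.903,23.416) [heading=7, draw]
Final: pos=(-42.903,23.416), heading=7, 5 segment(s) drawn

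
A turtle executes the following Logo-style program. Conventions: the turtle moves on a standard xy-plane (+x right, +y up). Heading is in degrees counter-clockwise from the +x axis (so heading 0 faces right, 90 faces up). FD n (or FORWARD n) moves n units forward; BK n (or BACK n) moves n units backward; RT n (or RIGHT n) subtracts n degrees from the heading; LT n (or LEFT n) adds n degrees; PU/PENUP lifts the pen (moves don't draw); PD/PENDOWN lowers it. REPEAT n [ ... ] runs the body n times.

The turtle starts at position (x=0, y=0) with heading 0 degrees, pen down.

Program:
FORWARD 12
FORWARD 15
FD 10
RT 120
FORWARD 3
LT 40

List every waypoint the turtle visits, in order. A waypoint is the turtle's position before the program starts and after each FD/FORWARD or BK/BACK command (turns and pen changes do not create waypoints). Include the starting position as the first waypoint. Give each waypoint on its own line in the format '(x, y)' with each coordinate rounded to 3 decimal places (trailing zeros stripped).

Executing turtle program step by step:
Start: pos=(0,0), heading=0, pen down
FD 12: (0,0) -> (12,0) [heading=0, draw]
FD 15: (12,0) -> (27,0) [heading=0, draw]
FD 10: (27,0) -> (37,0) [heading=0, draw]
RT 120: heading 0 -> 240
FD 3: (37,0) -> (35.5,-2.598) [heading=240, draw]
LT 40: heading 240 -> 280
Final: pos=(35.5,-2.598), heading=280, 4 segment(s) drawn
Waypoints (5 total):
(0, 0)
(12, 0)
(27, 0)
(37, 0)
(35.5, -2.598)

Answer: (0, 0)
(12, 0)
(27, 0)
(37, 0)
(35.5, -2.598)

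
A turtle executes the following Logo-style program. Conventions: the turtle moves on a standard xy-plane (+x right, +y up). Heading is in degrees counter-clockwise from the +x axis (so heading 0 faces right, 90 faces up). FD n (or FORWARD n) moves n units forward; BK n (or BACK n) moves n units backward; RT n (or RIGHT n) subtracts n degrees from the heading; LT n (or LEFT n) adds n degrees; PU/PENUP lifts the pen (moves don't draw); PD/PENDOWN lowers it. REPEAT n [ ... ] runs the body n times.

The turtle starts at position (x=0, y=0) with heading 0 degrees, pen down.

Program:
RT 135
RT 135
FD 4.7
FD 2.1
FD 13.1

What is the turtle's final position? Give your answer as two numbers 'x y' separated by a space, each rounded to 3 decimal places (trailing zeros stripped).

Executing turtle program step by step:
Start: pos=(0,0), heading=0, pen down
RT 135: heading 0 -> 225
RT 135: heading 225 -> 90
FD 4.7: (0,0) -> (0,4.7) [heading=90, draw]
FD 2.1: (0,4.7) -> (0,6.8) [heading=90, draw]
FD 13.1: (0,6.8) -> (0,19.9) [heading=90, draw]
Final: pos=(0,19.9), heading=90, 3 segment(s) drawn

Answer: 0 19.9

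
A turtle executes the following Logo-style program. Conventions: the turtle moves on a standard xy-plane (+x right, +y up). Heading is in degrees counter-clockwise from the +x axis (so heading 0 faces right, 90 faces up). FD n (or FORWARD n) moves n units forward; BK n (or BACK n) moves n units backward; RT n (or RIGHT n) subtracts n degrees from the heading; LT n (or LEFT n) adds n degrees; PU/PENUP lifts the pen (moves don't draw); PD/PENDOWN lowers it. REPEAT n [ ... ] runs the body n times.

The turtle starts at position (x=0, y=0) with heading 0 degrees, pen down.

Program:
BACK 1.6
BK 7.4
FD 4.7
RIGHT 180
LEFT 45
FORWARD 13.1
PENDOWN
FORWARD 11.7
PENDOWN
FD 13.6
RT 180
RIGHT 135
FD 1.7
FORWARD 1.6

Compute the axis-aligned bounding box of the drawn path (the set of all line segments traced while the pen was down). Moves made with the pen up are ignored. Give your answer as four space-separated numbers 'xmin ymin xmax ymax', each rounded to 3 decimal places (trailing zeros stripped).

Executing turtle program step by step:
Start: pos=(0,0), heading=0, pen down
BK 1.6: (0,0) -> (-1.6,0) [heading=0, draw]
BK 7.4: (-1.6,0) -> (-9,0) [heading=0, draw]
FD 4.7: (-9,0) -> (-4.3,0) [heading=0, draw]
RT 180: heading 0 -> 180
LT 45: heading 180 -> 225
FD 13.1: (-4.3,0) -> (-13.563,-9.263) [heading=225, draw]
PD: pen down
FD 11.7: (-13.563,-9.263) -> (-21.836,-17.536) [heading=225, draw]
PD: pen down
FD 13.6: (-21.836,-17.536) -> (-31.453,-27.153) [heading=225, draw]
RT 180: heading 225 -> 45
RT 135: heading 45 -> 270
FD 1.7: (-31.453,-27.153) -> (-31.453,-28.853) [heading=270, draw]
FD 1.6: (-31.453,-28.853) -> (-31.453,-30.453) [heading=270, draw]
Final: pos=(-31.453,-30.453), heading=270, 8 segment(s) drawn

Segment endpoints: x in {-31.453, -21.836, -13.563, -9, -4.3, -1.6, 0}, y in {-30.453, -28.853, -27.153, -17.536, -9.263, 0}
xmin=-31.453, ymin=-30.453, xmax=0, ymax=0

Answer: -31.453 -30.453 0 0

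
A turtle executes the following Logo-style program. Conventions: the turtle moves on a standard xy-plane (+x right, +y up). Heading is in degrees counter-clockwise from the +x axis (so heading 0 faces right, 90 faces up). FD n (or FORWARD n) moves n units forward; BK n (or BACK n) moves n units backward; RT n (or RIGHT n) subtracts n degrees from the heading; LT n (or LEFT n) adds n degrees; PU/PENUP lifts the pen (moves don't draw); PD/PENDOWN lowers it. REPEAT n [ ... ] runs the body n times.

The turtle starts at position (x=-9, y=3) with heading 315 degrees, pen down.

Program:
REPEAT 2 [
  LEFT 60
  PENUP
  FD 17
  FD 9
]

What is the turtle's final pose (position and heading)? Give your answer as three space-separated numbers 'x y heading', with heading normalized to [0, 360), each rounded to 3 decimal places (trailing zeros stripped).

Answer: 22.843 34.843 75

Derivation:
Executing turtle program step by step:
Start: pos=(-9,3), heading=315, pen down
REPEAT 2 [
  -- iteration 1/2 --
  LT 60: heading 315 -> 15
  PU: pen up
  FD 17: (-9,3) -> (7.421,7.4) [heading=15, move]
  FD 9: (7.421,7.4) -> (16.114,9.729) [heading=15, move]
  -- iteration 2/2 --
  LT 60: heading 15 -> 75
  PU: pen up
  FD 17: (16.114,9.729) -> (20.514,26.15) [heading=75, move]
  FD 9: (20.514,26.15) -> (22.843,34.843) [heading=75, move]
]
Final: pos=(22.843,34.843), heading=75, 0 segment(s) drawn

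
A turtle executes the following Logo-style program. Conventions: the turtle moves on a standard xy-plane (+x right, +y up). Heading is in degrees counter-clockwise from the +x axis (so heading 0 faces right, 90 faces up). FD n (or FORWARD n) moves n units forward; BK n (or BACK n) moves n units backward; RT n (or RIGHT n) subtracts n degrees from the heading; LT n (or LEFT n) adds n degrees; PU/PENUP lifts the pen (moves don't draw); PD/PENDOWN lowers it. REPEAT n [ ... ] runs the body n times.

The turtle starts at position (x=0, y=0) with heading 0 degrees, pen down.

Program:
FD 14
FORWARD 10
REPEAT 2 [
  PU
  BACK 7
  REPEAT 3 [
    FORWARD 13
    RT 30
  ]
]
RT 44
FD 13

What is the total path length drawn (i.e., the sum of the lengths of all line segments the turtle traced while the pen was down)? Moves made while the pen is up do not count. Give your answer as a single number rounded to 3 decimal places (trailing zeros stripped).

Answer: 24

Derivation:
Executing turtle program step by step:
Start: pos=(0,0), heading=0, pen down
FD 14: (0,0) -> (14,0) [heading=0, draw]
FD 10: (14,0) -> (24,0) [heading=0, draw]
REPEAT 2 [
  -- iteration 1/2 --
  PU: pen up
  BK 7: (24,0) -> (17,0) [heading=0, move]
  REPEAT 3 [
    -- iteration 1/3 --
    FD 13: (17,0) -> (30,0) [heading=0, move]
    RT 30: heading 0 -> 330
    -- iteration 2/3 --
    FD 13: (30,0) -> (41.258,-6.5) [heading=330, move]
    RT 30: heading 330 -> 300
    -- iteration 3/3 --
    FD 13: (41.258,-6.5) -> (47.758,-17.758) [heading=300, move]
    RT 30: heading 300 -> 270
  ]
  -- iteration 2/2 --
  PU: pen up
  BK 7: (47.758,-17.758) -> (47.758,-10.758) [heading=270, move]
  REPEAT 3 [
    -- iteration 1/3 --
    FD 13: (47.758,-10.758) -> (47.758,-23.758) [heading=270, move]
    RT 30: heading 270 -> 240
    -- iteration 2/3 --
    FD 13: (47.758,-23.758) -> (41.258,-35.017) [heading=240, move]
    RT 30: heading 240 -> 210
    -- iteration 3/3 --
    FD 13: (41.258,-35.017) -> (30,-41.517) [heading=210, move]
    RT 30: heading 210 -> 180
  ]
]
RT 44: heading 180 -> 136
FD 13: (30,-41.517) -> (20.649,-32.486) [heading=136, move]
Final: pos=(20.649,-32.486), heading=136, 2 segment(s) drawn

Segment lengths:
  seg 1: (0,0) -> (14,0), length = 14
  seg 2: (14,0) -> (24,0), length = 10
Total = 24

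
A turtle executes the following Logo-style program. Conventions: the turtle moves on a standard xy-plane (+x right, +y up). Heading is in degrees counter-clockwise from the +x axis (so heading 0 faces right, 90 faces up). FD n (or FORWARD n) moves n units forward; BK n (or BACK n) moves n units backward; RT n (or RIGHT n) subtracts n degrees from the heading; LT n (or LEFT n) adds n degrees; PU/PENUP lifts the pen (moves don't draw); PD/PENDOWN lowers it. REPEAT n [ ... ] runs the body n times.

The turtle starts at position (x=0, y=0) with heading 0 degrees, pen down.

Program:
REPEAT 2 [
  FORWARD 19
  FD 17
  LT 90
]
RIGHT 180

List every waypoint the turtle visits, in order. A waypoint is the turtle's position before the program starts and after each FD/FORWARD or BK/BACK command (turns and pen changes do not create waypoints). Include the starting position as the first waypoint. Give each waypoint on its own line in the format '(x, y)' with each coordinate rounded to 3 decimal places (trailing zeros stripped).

Executing turtle program step by step:
Start: pos=(0,0), heading=0, pen down
REPEAT 2 [
  -- iteration 1/2 --
  FD 19: (0,0) -> (19,0) [heading=0, draw]
  FD 17: (19,0) -> (36,0) [heading=0, draw]
  LT 90: heading 0 -> 90
  -- iteration 2/2 --
  FD 19: (36,0) -> (36,19) [heading=90, draw]
  FD 17: (36,19) -> (36,36) [heading=90, draw]
  LT 90: heading 90 -> 180
]
RT 180: heading 180 -> 0
Final: pos=(36,36), heading=0, 4 segment(s) drawn
Waypoints (5 total):
(0, 0)
(19, 0)
(36, 0)
(36, 19)
(36, 36)

Answer: (0, 0)
(19, 0)
(36, 0)
(36, 19)
(36, 36)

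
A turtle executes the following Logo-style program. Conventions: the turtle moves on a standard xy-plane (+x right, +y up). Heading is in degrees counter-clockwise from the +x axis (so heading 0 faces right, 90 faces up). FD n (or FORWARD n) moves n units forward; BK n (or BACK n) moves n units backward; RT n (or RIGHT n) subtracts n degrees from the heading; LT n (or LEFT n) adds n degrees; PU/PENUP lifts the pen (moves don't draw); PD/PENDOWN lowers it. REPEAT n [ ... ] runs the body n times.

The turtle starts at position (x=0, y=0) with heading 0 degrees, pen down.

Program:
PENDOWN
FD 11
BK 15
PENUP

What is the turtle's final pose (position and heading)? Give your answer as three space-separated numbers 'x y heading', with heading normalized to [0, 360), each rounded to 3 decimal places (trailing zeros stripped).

Answer: -4 0 0

Derivation:
Executing turtle program step by step:
Start: pos=(0,0), heading=0, pen down
PD: pen down
FD 11: (0,0) -> (11,0) [heading=0, draw]
BK 15: (11,0) -> (-4,0) [heading=0, draw]
PU: pen up
Final: pos=(-4,0), heading=0, 2 segment(s) drawn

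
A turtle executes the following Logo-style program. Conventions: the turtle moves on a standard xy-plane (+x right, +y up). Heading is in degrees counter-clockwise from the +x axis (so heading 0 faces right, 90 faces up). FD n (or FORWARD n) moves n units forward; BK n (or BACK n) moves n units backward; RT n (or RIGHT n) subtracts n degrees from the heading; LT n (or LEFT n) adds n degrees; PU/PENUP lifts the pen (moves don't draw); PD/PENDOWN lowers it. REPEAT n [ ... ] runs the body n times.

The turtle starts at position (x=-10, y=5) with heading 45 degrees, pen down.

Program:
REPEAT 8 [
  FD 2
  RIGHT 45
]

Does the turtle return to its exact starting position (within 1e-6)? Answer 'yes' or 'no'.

Answer: yes

Derivation:
Executing turtle program step by step:
Start: pos=(-10,5), heading=45, pen down
REPEAT 8 [
  -- iteration 1/8 --
  FD 2: (-10,5) -> (-8.586,6.414) [heading=45, draw]
  RT 45: heading 45 -> 0
  -- iteration 2/8 --
  FD 2: (-8.586,6.414) -> (-6.586,6.414) [heading=0, draw]
  RT 45: heading 0 -> 315
  -- iteration 3/8 --
  FD 2: (-6.586,6.414) -> (-5.172,5) [heading=315, draw]
  RT 45: heading 315 -> 270
  -- iteration 4/8 --
  FD 2: (-5.172,5) -> (-5.172,3) [heading=270, draw]
  RT 45: heading 270 -> 225
  -- iteration 5/8 --
  FD 2: (-5.172,3) -> (-6.586,1.586) [heading=225, draw]
  RT 45: heading 225 -> 180
  -- iteration 6/8 --
  FD 2: (-6.586,1.586) -> (-8.586,1.586) [heading=180, draw]
  RT 45: heading 180 -> 135
  -- iteration 7/8 --
  FD 2: (-8.586,1.586) -> (-10,3) [heading=135, draw]
  RT 45: heading 135 -> 90
  -- iteration 8/8 --
  FD 2: (-10,3) -> (-10,5) [heading=90, draw]
  RT 45: heading 90 -> 45
]
Final: pos=(-10,5), heading=45, 8 segment(s) drawn

Start position: (-10, 5)
Final position: (-10, 5)
Distance = 0; < 1e-6 -> CLOSED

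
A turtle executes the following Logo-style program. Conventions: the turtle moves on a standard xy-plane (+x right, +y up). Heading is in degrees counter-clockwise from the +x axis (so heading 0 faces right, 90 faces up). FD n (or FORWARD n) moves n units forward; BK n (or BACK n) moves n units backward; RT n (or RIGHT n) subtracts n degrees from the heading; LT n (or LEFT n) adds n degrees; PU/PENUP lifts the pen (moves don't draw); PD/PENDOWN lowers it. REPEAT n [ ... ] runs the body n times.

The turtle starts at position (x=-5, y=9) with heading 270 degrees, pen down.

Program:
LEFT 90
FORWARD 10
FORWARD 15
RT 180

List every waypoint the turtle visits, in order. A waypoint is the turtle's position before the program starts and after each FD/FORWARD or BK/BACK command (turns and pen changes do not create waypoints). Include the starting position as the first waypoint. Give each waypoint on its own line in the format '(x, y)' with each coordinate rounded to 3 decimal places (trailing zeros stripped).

Answer: (-5, 9)
(5, 9)
(20, 9)

Derivation:
Executing turtle program step by step:
Start: pos=(-5,9), heading=270, pen down
LT 90: heading 270 -> 0
FD 10: (-5,9) -> (5,9) [heading=0, draw]
FD 15: (5,9) -> (20,9) [heading=0, draw]
RT 180: heading 0 -> 180
Final: pos=(20,9), heading=180, 2 segment(s) drawn
Waypoints (3 total):
(-5, 9)
(5, 9)
(20, 9)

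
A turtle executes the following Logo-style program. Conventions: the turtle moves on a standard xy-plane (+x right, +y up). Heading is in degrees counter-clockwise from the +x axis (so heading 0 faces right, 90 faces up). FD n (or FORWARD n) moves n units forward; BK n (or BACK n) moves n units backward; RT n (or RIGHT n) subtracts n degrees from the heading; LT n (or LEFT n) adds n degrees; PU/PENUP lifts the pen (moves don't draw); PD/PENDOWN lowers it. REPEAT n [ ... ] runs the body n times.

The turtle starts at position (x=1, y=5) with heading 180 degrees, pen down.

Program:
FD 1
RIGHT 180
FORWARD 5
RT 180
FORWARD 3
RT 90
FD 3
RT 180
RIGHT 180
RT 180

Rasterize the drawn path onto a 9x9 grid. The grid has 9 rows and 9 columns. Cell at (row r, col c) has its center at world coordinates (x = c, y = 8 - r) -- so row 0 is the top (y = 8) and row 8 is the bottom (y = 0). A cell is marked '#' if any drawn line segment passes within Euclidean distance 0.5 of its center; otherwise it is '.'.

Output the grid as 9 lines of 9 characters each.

Answer: ..#......
..#......
..#......
######...
.........
.........
.........
.........
.........

Derivation:
Segment 0: (1,5) -> (0,5)
Segment 1: (0,5) -> (5,5)
Segment 2: (5,5) -> (2,5)
Segment 3: (2,5) -> (2,8)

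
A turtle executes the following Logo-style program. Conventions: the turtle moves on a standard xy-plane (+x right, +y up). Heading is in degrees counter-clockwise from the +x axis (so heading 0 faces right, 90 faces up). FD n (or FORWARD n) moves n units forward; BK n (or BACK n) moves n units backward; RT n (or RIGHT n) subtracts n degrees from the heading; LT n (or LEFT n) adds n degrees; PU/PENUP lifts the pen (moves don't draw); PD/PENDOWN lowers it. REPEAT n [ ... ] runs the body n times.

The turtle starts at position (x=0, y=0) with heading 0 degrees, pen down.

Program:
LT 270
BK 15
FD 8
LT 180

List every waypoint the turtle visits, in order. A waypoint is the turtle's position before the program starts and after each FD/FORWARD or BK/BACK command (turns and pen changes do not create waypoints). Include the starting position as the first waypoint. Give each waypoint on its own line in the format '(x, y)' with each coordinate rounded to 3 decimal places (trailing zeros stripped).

Executing turtle program step by step:
Start: pos=(0,0), heading=0, pen down
LT 270: heading 0 -> 270
BK 15: (0,0) -> (0,15) [heading=270, draw]
FD 8: (0,15) -> (0,7) [heading=270, draw]
LT 180: heading 270 -> 90
Final: pos=(0,7), heading=90, 2 segment(s) drawn
Waypoints (3 total):
(0, 0)
(0, 15)
(0, 7)

Answer: (0, 0)
(0, 15)
(0, 7)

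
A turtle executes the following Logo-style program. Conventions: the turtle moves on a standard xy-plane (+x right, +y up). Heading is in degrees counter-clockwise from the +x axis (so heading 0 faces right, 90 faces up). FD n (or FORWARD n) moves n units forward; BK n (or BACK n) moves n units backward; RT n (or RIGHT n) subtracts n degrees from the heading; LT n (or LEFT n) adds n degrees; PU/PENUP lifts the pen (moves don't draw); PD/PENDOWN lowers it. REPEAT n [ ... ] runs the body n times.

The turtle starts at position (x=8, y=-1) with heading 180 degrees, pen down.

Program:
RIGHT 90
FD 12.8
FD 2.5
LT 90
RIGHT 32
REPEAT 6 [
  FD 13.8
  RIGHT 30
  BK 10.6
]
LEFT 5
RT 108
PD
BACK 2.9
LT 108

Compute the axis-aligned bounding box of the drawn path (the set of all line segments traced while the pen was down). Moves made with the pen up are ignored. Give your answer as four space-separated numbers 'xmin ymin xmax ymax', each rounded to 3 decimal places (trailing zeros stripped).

Executing turtle program step by step:
Start: pos=(8,-1), heading=180, pen down
RT 90: heading 180 -> 90
FD 12.8: (8,-1) -> (8,11.8) [heading=90, draw]
FD 2.5: (8,11.8) -> (8,14.3) [heading=90, draw]
LT 90: heading 90 -> 180
RT 32: heading 180 -> 148
REPEAT 6 [
  -- iteration 1/6 --
  FD 13.8: (8,14.3) -> (-3.703,21.613) [heading=148, draw]
  RT 30: heading 148 -> 118
  BK 10.6: (-3.703,21.613) -> (1.273,12.254) [heading=118, draw]
  -- iteration 2/6 --
  FD 13.8: (1.273,12.254) -> (-5.205,24.438) [heading=118, draw]
  RT 30: heading 118 -> 88
  BK 10.6: (-5.205,24.438) -> (-5.575,13.845) [heading=88, draw]
  -- iteration 3/6 --
  FD 13.8: (-5.575,13.845) -> (-5.094,27.636) [heading=88, draw]
  RT 30: heading 88 -> 58
  BK 10.6: (-5.094,27.636) -> (-10.711,18.647) [heading=58, draw]
  -- iteration 4/6 --
  FD 13.8: (-10.711,18.647) -> (-3.398,30.35) [heading=58, draw]
  RT 30: heading 58 -> 28
  BK 10.6: (-3.398,30.35) -> (-12.757,25.374) [heading=28, draw]
  -- iteration 5/6 --
  FD 13.8: (-12.757,25.374) -> (-0.573,31.852) [heading=28, draw]
  RT 30: heading 28 -> 358
  BK 10.6: (-0.573,31.852) -> (-11.166,32.222) [heading=358, draw]
  -- iteration 6/6 --
  FD 13.8: (-11.166,32.222) -> (2.626,31.741) [heading=358, draw]
  RT 30: heading 358 -> 328
  BK 10.6: (2.626,31.741) -> (-6.364,37.358) [heading=328, draw]
]
LT 5: heading 328 -> 333
RT 108: heading 333 -> 225
PD: pen down
BK 2.9: (-6.364,37.358) -> (-4.313,39.409) [heading=225, draw]
LT 108: heading 225 -> 333
Final: pos=(-4.313,39.409), heading=333, 15 segment(s) drawn

Segment endpoints: x in {-12.757, -11.166, -10.711, -6.364, -5.575, -5.205, -5.094, -4.313, -3.703, -3.398, -0.573, 1.273, 2.626, 8}, y in {-1, 11.8, 12.254, 13.845, 14.3, 18.647, 21.613, 24.438, 25.374, 27.636, 30.35, 31.741, 31.852, 32.222, 37.358, 39.409}
xmin=-12.757, ymin=-1, xmax=8, ymax=39.409

Answer: -12.757 -1 8 39.409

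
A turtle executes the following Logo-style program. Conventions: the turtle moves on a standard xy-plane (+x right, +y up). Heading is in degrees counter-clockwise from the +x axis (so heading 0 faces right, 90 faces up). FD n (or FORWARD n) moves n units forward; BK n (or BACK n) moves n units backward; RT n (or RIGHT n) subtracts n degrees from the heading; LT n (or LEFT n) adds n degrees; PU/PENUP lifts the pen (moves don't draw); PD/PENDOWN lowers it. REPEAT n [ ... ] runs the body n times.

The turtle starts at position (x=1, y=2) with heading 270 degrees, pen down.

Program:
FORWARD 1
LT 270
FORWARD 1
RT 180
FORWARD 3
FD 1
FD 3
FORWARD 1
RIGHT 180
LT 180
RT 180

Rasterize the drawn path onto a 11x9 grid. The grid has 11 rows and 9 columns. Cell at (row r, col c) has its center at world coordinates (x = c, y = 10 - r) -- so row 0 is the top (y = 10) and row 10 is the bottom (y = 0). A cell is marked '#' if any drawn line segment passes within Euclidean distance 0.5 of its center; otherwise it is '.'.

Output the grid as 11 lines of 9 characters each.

Segment 0: (1,2) -> (1,1)
Segment 1: (1,1) -> (-0,1)
Segment 2: (-0,1) -> (3,1)
Segment 3: (3,1) -> (4,1)
Segment 4: (4,1) -> (7,1)
Segment 5: (7,1) -> (8,1)

Answer: .........
.........
.........
.........
.........
.........
.........
.........
.#.......
#########
.........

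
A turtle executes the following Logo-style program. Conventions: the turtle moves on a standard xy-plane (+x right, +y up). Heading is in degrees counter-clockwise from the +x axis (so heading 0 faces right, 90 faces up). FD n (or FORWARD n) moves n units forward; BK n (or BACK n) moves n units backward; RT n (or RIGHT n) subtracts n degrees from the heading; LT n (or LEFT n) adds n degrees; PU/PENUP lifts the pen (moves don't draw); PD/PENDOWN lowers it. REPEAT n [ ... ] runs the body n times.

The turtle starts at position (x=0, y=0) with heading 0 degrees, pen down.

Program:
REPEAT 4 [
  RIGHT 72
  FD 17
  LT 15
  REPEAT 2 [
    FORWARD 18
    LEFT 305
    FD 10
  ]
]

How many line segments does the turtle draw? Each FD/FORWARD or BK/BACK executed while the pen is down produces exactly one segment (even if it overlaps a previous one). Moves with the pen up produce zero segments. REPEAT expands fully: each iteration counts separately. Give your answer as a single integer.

Answer: 20

Derivation:
Executing turtle program step by step:
Start: pos=(0,0), heading=0, pen down
REPEAT 4 [
  -- iteration 1/4 --
  RT 72: heading 0 -> 288
  FD 17: (0,0) -> (5.253,-16.168) [heading=288, draw]
  LT 15: heading 288 -> 303
  REPEAT 2 [
    -- iteration 1/2 --
    FD 18: (5.253,-16.168) -> (15.057,-31.264) [heading=303, draw]
    LT 305: heading 303 -> 248
    FD 10: (15.057,-31.264) -> (11.311,-40.536) [heading=248, draw]
    -- iteration 2/2 --
    FD 18: (11.311,-40.536) -> (4.568,-57.225) [heading=248, draw]
    LT 305: heading 248 -> 193
    FD 10: (4.568,-57.225) -> (-5.176,-59.475) [heading=193, draw]
  ]
  -- iteration 2/4 --
  RT 72: heading 193 -> 121
  FD 17: (-5.176,-59.475) -> (-13.932,-44.903) [heading=121, draw]
  LT 15: heading 121 -> 136
  REPEAT 2 [
    -- iteration 1/2 --
    FD 18: (-13.932,-44.903) -> (-26.88,-32.399) [heading=136, draw]
    LT 305: heading 136 -> 81
    FD 10: (-26.88,-32.399) -> (-25.315,-22.522) [heading=81, draw]
    -- iteration 2/2 --
    FD 18: (-25.315,-22.522) -> (-22.499,-4.744) [heading=81, draw]
    LT 305: heading 81 -> 26
    FD 10: (-22.499,-4.744) -> (-13.512,-0.36) [heading=26, draw]
  ]
  -- iteration 3/4 --
  RT 72: heading 26 -> 314
  FD 17: (-13.512,-0.36) -> (-1.702,-12.589) [heading=314, draw]
  LT 15: heading 314 -> 329
  REPEAT 2 [
    -- iteration 1/2 --
    FD 18: (-1.702,-12.589) -> (13.727,-21.859) [heading=329, draw]
    LT 305: heading 329 -> 274
    FD 10: (13.727,-21.859) -> (14.424,-31.835) [heading=274, draw]
    -- iteration 2/2 --
    FD 18: (14.424,-31.835) -> (15.68,-49.791) [heading=274, draw]
    LT 305: heading 274 -> 219
    FD 10: (15.68,-49.791) -> (7.908,-56.084) [heading=219, draw]
  ]
  -- iteration 4/4 --
  RT 72: heading 219 -> 147
  FD 17: (7.908,-56.084) -> (-6.349,-46.826) [heading=147, draw]
  LT 15: heading 147 -> 162
  REPEAT 2 [
    -- iteration 1/2 --
    FD 18: (-6.349,-46.826) -> (-23.468,-41.263) [heading=162, draw]
    LT 305: heading 162 -> 107
    FD 10: (-23.468,-41.263) -> (-26.392,-31.7) [heading=107, draw]
    -- iteration 2/2 --
    FD 18: (-26.392,-31.7) -> (-31.654,-14.487) [heading=107, draw]
    LT 305: heading 107 -> 52
    FD 10: (-31.654,-14.487) -> (-25.498,-6.607) [heading=52, draw]
  ]
]
Final: pos=(-25.498,-6.607), heading=52, 20 segment(s) drawn
Segments drawn: 20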